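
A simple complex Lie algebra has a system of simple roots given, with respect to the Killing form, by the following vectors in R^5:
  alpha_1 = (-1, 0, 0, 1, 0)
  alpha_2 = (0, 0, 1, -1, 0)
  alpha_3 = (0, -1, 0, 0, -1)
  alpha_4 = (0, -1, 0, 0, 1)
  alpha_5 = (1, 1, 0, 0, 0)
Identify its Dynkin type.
Compute the Cartan integers a_ij = 2(alpha_i, alpha_j)/(alpha_j, alpha_j); the resulting 5x5 Cartan matrix is
[[2, -1, 0, 0, -1], [-1, 2, 0, 0, 0], [0, 0, 2, 0, -1], [0, 0, 0, 2, -1], [-1, 0, -1, -1, 2]].
All simple roots have the same length, so the diagram is simply laced. The associated Dynkin diagram is a chain of 3 nodes with a fork of two nodes at one end (D_5), so the type is D_5 (the algebra so(10)).

D_5 (so(10))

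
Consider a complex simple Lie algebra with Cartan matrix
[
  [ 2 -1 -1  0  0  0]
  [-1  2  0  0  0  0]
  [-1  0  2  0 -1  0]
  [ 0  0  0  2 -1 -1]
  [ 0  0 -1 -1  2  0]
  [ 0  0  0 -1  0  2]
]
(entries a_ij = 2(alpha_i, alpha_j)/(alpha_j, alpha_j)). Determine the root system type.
The matrix has rank 6 with 2's on the diagonal. Reading the off-diagonal entries as Dynkin edges (a single edge where a_ij = a_ji = -1; a double or triple edge where a_ij * a_ji = 2 or 3), the diagram is a chain of 6 nodes with single edges (A_6). One simple-root ordering that puts it in standard form is (alpha_6, alpha_4, alpha_5, alpha_3, alpha_1, alpha_2). So the algebra is type A_6, i.e. sl(7).

A_6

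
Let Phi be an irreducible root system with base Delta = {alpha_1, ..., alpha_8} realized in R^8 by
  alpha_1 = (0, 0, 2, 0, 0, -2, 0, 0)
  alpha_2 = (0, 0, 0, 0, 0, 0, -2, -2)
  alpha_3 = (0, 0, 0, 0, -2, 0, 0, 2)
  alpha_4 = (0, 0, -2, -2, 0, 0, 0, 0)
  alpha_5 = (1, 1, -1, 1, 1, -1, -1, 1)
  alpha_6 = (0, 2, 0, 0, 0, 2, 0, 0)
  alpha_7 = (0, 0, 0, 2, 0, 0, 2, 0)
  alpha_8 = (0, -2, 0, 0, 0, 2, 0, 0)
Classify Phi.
E_8

Compute the Cartan integers a_ij = 2(alpha_i, alpha_j)/(alpha_j, alpha_j); the resulting 8x8 Cartan matrix is
[[2, 0, 0, -1, 0, -1, 0, -1], [0, 2, -1, 0, 0, 0, -1, 0], [0, -1, 2, 0, 0, 0, 0, 0], [-1, 0, 0, 2, 0, 0, -1, 0], [0, 0, 0, 0, 2, 0, 0, -1], [-1, 0, 0, 0, 0, 2, 0, 0], [0, -1, 0, -1, 0, 0, 2, 0], [-1, 0, 0, 0, -1, 0, 0, 2]].
All simple roots have the same length, so the diagram is simply laced. The associated Dynkin diagram is a chain of 7 nodes with one extra node attached to the third node from one end (E_8), so the type is E_8.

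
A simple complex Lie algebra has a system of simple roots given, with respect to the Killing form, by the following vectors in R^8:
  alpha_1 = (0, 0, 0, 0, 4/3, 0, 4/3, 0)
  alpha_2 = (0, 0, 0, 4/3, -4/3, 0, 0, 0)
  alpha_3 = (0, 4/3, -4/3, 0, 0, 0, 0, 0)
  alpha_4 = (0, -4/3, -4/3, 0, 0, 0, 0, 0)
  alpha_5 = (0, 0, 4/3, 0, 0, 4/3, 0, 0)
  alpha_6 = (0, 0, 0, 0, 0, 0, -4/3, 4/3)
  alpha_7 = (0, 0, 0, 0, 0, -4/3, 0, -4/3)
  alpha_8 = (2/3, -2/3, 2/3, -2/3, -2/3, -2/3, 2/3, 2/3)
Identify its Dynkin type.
type E_8

Compute the Cartan integers a_ij = 2(alpha_i, alpha_j)/(alpha_j, alpha_j); the resulting 8x8 Cartan matrix is
[[2, -1, 0, 0, 0, -1, 0, 0], [-1, 2, 0, 0, 0, 0, 0, 0], [0, 0, 2, 0, -1, 0, 0, -1], [0, 0, 0, 2, -1, 0, 0, 0], [0, 0, -1, -1, 2, 0, -1, 0], [-1, 0, 0, 0, 0, 2, -1, 0], [0, 0, 0, 0, -1, -1, 2, 0], [0, 0, -1, 0, 0, 0, 0, 2]].
All simple roots have the same length, so the diagram is simply laced. The associated Dynkin diagram is a chain of 7 nodes with one extra node attached to the third node from one end (E_8), so the type is E_8.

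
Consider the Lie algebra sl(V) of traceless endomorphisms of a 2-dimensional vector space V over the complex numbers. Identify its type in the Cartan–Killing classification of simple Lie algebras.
This is sl(2), which has dimension 2^2 - 1 = 3 and rank 2 - 1 = 1 (a Cartan subalgebra is the diagonal traceless matrices). In the classification of classical Lie algebras, the special linear algebra sl(n+1) has type A_n; here n = 1, so the Dynkin diagram is a chain of 1 nodes with single edges (A_1). Hence the type is A_1.

A_1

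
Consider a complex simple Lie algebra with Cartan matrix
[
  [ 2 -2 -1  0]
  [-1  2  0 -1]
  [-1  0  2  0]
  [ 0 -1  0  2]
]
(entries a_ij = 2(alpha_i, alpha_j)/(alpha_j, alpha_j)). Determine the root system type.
The matrix has rank 4 with 2's on the diagonal. Reading the off-diagonal entries as Dynkin edges (a single edge where a_ij = a_ji = -1; a double or triple edge where a_ij * a_ji = 2 or 3), the diagram is a chain of 4 nodes with a double edge between the middle two (F_4). One simple-root ordering that puts it in standard form is (alpha_3, alpha_1, alpha_2, alpha_4). So the algebra is type F_4.

F4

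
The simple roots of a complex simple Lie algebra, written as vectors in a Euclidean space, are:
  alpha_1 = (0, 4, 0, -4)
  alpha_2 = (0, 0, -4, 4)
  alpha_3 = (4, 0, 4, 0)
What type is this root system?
Compute the Cartan integers a_ij = 2(alpha_i, alpha_j)/(alpha_j, alpha_j); the resulting 3x3 Cartan matrix is
[[2, -1, 0], [-1, 2, -1], [0, -1, 2]].
All simple roots have the same length, so the diagram is simply laced. The associated Dynkin diagram is a chain of 3 nodes with single edges (A_3), so the type is A_3 (the algebra sl(4)).

type A_3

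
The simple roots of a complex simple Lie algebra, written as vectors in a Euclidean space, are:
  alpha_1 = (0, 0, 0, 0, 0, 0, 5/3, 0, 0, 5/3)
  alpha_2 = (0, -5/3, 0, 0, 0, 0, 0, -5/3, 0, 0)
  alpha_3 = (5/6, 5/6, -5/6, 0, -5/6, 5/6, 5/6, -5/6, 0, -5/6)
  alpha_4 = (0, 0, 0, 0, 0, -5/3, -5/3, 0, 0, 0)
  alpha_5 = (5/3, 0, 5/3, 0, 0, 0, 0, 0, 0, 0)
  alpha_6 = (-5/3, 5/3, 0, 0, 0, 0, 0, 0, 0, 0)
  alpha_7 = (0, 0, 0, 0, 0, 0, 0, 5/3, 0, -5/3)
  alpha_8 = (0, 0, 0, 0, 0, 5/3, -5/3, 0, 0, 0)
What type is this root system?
E_8

Compute the Cartan integers a_ij = 2(alpha_i, alpha_j)/(alpha_j, alpha_j); the resulting 8x8 Cartan matrix is
[[2, 0, 0, -1, 0, 0, -1, -1], [0, 2, 0, 0, 0, -1, -1, 0], [0, 0, 2, -1, 0, 0, 0, 0], [-1, 0, -1, 2, 0, 0, 0, 0], [0, 0, 0, 0, 2, -1, 0, 0], [0, -1, 0, 0, -1, 2, 0, 0], [-1, -1, 0, 0, 0, 0, 2, 0], [-1, 0, 0, 0, 0, 0, 0, 2]].
All simple roots have the same length, so the diagram is simply laced. The associated Dynkin diagram is a chain of 7 nodes with one extra node attached to the third node from one end (E_8), so the type is E_8.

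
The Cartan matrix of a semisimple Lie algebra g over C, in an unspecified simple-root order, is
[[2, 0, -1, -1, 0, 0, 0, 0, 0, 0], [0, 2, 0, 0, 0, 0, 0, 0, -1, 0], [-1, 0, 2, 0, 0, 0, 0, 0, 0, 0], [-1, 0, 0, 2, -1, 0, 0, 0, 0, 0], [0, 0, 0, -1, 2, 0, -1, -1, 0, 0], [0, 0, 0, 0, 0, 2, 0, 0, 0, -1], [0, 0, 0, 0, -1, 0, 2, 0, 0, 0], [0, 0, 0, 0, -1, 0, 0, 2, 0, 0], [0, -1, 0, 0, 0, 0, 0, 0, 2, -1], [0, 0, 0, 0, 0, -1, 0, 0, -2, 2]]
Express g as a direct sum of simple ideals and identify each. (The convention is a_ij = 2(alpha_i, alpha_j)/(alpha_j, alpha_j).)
The diagram associated to this matrix has two connected components: the simple roots {alpha_1, alpha_3, alpha_4, alpha_5, alpha_7, alpha_8} form a chain of 4 nodes with a fork of two nodes at one end (D_6), and {alpha_2, alpha_6, alpha_9, alpha_10} form a chain of 4 nodes with a double edge between the middle two (F_4). A semisimple Lie algebra decomposes uniquely as the direct sum of simple ideals, one per connected component of its Dynkin diagram, so g ≅ D_6 ⊕ F_4 (dimension 66 + 52 = 118).

D6 ⊕ F4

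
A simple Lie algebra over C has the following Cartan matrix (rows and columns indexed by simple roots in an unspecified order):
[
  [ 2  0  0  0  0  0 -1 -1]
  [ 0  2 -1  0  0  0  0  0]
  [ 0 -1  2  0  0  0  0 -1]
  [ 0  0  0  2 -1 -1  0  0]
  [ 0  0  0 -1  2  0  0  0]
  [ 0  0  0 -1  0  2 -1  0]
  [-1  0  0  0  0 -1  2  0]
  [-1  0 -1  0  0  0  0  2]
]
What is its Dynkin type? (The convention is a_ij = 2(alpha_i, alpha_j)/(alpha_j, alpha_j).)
The matrix has rank 8 with 2's on the diagonal. Reading the off-diagonal entries as Dynkin edges (a single edge where a_ij = a_ji = -1; a double or triple edge where a_ij * a_ji = 2 or 3), the diagram is a chain of 8 nodes with single edges (A_8). One simple-root ordering that puts it in standard form is (alpha_2, alpha_3, alpha_8, alpha_1, alpha_7, alpha_6, alpha_4, alpha_5). So the algebra is type A_8, i.e. sl(9).

A8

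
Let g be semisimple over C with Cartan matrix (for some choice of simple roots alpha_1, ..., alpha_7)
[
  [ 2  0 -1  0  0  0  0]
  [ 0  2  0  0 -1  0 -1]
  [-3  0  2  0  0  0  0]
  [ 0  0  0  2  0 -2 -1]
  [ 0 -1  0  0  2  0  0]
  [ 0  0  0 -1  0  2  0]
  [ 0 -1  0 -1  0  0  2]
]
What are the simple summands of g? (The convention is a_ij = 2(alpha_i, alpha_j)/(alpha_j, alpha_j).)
B5 + G2

The diagram associated to this matrix has two connected components: the simple roots {alpha_2, alpha_4, alpha_5, alpha_6, alpha_7} form a chain of 5 nodes with a double edge at one end; the terminal node there is the unique short simple root (B_5), and {alpha_1, alpha_3} form two nodes joined by a triple edge (G_2). A semisimple Lie algebra decomposes uniquely as the direct sum of simple ideals, one per connected component of its Dynkin diagram, so g ≅ B_5 ⊕ G_2 (dimension 55 + 14 = 69).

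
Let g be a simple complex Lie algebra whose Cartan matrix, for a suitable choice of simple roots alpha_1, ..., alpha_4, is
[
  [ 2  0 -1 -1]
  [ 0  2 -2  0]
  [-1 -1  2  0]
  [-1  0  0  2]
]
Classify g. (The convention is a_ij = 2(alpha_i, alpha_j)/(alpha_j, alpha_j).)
The matrix has rank 4 with 2's on the diagonal. Reading the off-diagonal entries as Dynkin edges (a single edge where a_ij = a_ji = -1; a double or triple edge where a_ij * a_ji = 2 or 3), the diagram is a chain of 4 nodes with a double edge at one end; the terminal node there is the unique long simple root (C_4). One simple-root ordering that puts it in standard form is (alpha_4, alpha_1, alpha_3, alpha_2). So the algebra is type C_4, i.e. sp(8).

type C_4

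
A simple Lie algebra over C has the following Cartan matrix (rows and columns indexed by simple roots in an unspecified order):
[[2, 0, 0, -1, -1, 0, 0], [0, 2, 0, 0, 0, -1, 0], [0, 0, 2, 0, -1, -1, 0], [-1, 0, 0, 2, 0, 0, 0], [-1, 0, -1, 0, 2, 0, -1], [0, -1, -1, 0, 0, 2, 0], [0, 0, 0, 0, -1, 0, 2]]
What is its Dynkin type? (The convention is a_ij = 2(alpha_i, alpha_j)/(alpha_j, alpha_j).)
E_7

The matrix has rank 7 with 2's on the diagonal. Reading the off-diagonal entries as Dynkin edges (a single edge where a_ij = a_ji = -1; a double or triple edge where a_ij * a_ji = 2 or 3), the diagram is a chain of 6 nodes with one extra node attached to the third node from one end (E_7). One simple-root ordering that puts it in standard form is (alpha_4, alpha_7, alpha_1, alpha_5, alpha_3, alpha_6, alpha_2). So the algebra is type E_7.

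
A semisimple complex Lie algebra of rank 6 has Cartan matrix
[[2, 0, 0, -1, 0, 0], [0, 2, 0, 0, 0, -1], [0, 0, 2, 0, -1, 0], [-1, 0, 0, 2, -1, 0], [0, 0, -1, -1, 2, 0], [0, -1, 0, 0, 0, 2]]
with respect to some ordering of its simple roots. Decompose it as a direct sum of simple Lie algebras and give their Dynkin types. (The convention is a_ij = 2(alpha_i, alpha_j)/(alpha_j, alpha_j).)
A_2 ⊕ A_4

The diagram associated to this matrix has two connected components: the simple roots {alpha_2, alpha_6} form a chain of 2 nodes with single edges (A_2), and {alpha_1, alpha_3, alpha_4, alpha_5} form a chain of 4 nodes with single edges (A_4). A semisimple Lie algebra decomposes uniquely as the direct sum of simple ideals, one per connected component of its Dynkin diagram, so g ≅ A_2 ⊕ A_4 (dimension 8 + 24 = 32).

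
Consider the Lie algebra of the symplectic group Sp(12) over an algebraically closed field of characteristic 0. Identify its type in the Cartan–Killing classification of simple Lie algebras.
This is sp(12), which has dimension 12(12+1)/2 = 78 and rank 12/2 = 6. In the classification of classical Lie algebras, the symplectic algebra sp(2n) has type C_n; here n = 6, so the Dynkin diagram is a chain of 6 nodes with a double edge at one end; the terminal node there is the unique long simple root (C_6). Hence the type is C_6.

C_6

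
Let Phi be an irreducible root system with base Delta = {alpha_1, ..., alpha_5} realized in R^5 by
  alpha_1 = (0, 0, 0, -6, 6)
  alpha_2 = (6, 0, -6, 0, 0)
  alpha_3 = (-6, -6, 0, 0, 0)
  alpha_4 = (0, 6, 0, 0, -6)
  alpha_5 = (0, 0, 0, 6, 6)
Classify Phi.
Compute the Cartan integers a_ij = 2(alpha_i, alpha_j)/(alpha_j, alpha_j); the resulting 5x5 Cartan matrix is
[[2, 0, 0, -1, 0], [0, 2, -1, 0, 0], [0, -1, 2, -1, 0], [-1, 0, -1, 2, -1], [0, 0, 0, -1, 2]].
All simple roots have the same length, so the diagram is simply laced. The associated Dynkin diagram is a chain of 3 nodes with a fork of two nodes at one end (D_5), so the type is D_5 (the algebra so(10)).

D5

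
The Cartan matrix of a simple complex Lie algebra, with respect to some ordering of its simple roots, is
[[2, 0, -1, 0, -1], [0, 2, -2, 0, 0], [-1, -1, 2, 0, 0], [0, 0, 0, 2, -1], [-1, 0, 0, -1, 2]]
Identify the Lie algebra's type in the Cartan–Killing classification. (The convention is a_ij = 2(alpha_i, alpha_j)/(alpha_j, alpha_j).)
The matrix has rank 5 with 2's on the diagonal. Reading the off-diagonal entries as Dynkin edges (a single edge where a_ij = a_ji = -1; a double or triple edge where a_ij * a_ji = 2 or 3), the diagram is a chain of 5 nodes with a double edge at one end; the terminal node there is the unique long simple root (C_5). One simple-root ordering that puts it in standard form is (alpha_4, alpha_5, alpha_1, alpha_3, alpha_2). So the algebra is type C_5, i.e. sp(10).

C_5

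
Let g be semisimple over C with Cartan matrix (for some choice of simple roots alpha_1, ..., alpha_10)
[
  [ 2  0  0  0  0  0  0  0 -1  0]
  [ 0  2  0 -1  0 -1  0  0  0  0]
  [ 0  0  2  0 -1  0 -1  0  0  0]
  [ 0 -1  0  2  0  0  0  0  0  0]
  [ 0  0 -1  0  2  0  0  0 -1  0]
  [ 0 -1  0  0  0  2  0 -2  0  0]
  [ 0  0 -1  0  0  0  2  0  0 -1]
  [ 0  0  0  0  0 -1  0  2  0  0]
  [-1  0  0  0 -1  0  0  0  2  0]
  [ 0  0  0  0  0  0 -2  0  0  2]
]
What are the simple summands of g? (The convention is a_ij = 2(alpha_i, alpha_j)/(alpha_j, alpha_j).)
The diagram associated to this matrix has two connected components: the simple roots {alpha_2, alpha_4, alpha_6, alpha_8} form a chain of 4 nodes with a double edge at one end; the terminal node there is the unique short simple root (B_4), and {alpha_1, alpha_3, alpha_5, alpha_7, alpha_9, alpha_10} form a chain of 6 nodes with a double edge at one end; the terminal node there is the unique long simple root (C_6). A semisimple Lie algebra decomposes uniquely as the direct sum of simple ideals, one per connected component of its Dynkin diagram, so g ≅ B_4 ⊕ C_6 (dimension 36 + 78 = 114).

B_4 + C_6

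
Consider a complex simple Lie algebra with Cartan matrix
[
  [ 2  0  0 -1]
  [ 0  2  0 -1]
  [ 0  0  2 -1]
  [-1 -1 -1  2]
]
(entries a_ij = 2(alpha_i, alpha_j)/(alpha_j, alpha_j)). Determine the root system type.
type D_4

The matrix has rank 4 with 2's on the diagonal. Reading the off-diagonal entries as Dynkin edges (a single edge where a_ij = a_ji = -1; a double or triple edge where a_ij * a_ji = 2 or 3), the diagram is a chain of 2 nodes with a fork of two nodes at one end (D_4). One simple-root ordering that puts it in standard form is (alpha_2, alpha_4, alpha_1, alpha_3). So the algebra is type D_4, i.e. so(8).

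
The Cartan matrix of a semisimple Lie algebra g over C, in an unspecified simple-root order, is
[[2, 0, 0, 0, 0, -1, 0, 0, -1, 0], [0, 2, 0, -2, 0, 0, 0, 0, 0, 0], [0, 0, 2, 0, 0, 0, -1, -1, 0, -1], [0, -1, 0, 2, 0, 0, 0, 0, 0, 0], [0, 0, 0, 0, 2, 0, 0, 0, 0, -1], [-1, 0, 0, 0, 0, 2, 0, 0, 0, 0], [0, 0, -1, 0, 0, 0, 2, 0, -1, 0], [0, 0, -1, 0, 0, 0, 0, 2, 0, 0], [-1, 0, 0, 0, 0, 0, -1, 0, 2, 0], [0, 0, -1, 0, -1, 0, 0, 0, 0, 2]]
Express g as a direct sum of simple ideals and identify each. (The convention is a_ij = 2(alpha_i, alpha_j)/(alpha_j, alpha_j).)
The diagram associated to this matrix has two connected components: the simple roots {alpha_2, alpha_4} form a chain of 2 nodes with a double edge at one end; the terminal node there is the unique short simple root (B_2), and {alpha_1, alpha_3, alpha_5, alpha_6, alpha_7, alpha_8, alpha_9, alpha_10} form a chain of 7 nodes with one extra node attached to the third node from one end (E_8). A semisimple Lie algebra decomposes uniquely as the direct sum of simple ideals, one per connected component of its Dynkin diagram, so g ≅ B_2 ⊕ E_8 (dimension 10 + 248 = 258).

type B_2 ⊕ type E_8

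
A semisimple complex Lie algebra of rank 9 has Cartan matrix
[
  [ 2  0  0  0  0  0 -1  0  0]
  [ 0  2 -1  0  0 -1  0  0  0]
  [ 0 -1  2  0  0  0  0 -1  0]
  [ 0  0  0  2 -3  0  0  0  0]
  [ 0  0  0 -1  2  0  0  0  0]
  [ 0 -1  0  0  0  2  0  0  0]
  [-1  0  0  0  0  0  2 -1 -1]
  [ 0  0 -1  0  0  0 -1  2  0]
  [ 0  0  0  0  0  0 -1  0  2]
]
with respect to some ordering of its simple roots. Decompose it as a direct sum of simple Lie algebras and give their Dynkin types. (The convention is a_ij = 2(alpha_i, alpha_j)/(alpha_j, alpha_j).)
The diagram associated to this matrix has two connected components: the simple roots {alpha_1, alpha_2, alpha_3, alpha_6, alpha_7, alpha_8, alpha_9} form a chain of 5 nodes with a fork of two nodes at one end (D_7), and {alpha_4, alpha_5} form two nodes joined by a triple edge (G_2). A semisimple Lie algebra decomposes uniquely as the direct sum of simple ideals, one per connected component of its Dynkin diagram, so g ≅ D_7 ⊕ G_2 (dimension 91 + 14 = 105).

D_7 ⊕ G_2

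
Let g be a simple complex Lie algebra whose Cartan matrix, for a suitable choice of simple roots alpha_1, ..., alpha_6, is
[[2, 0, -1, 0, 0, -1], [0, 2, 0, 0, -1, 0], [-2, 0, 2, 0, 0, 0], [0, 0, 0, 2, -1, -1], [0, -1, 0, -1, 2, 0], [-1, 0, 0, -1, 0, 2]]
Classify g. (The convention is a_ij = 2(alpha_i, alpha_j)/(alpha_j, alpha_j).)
C_6

The matrix has rank 6 with 2's on the diagonal. Reading the off-diagonal entries as Dynkin edges (a single edge where a_ij = a_ji = -1; a double or triple edge where a_ij * a_ji = 2 or 3), the diagram is a chain of 6 nodes with a double edge at one end; the terminal node there is the unique long simple root (C_6). One simple-root ordering that puts it in standard form is (alpha_2, alpha_5, alpha_4, alpha_6, alpha_1, alpha_3). So the algebra is type C_6, i.e. sp(12).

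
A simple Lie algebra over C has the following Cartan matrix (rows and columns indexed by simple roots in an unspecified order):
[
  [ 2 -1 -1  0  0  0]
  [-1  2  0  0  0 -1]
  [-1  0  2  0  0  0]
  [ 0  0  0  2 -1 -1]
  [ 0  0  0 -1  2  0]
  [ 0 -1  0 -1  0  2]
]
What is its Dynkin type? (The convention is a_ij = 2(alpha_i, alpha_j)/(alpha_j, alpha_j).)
The matrix has rank 6 with 2's on the diagonal. Reading the off-diagonal entries as Dynkin edges (a single edge where a_ij = a_ji = -1; a double or triple edge where a_ij * a_ji = 2 or 3), the diagram is a chain of 6 nodes with single edges (A_6). One simple-root ordering that puts it in standard form is (alpha_3, alpha_1, alpha_2, alpha_6, alpha_4, alpha_5). So the algebra is type A_6, i.e. sl(7).

A_6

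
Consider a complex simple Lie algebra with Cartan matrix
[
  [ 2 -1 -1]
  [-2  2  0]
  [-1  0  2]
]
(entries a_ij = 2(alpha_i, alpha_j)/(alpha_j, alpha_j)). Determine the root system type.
type C_3

The matrix has rank 3 with 2's on the diagonal. Reading the off-diagonal entries as Dynkin edges (a single edge where a_ij = a_ji = -1; a double or triple edge where a_ij * a_ji = 2 or 3), the diagram is a chain of 3 nodes with a double edge at one end; the terminal node there is the unique long simple root (C_3). One simple-root ordering that puts it in standard form is (alpha_3, alpha_1, alpha_2). So the algebra is type C_3, i.e. sp(6).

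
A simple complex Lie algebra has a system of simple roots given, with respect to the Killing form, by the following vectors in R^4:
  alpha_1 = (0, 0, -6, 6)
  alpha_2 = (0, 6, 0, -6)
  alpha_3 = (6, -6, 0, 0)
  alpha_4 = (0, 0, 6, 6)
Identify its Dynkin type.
Compute the Cartan integers a_ij = 2(alpha_i, alpha_j)/(alpha_j, alpha_j); the resulting 4x4 Cartan matrix is
[[2, -1, 0, 0], [-1, 2, -1, -1], [0, -1, 2, 0], [0, -1, 0, 2]].
All simple roots have the same length, so the diagram is simply laced. The associated Dynkin diagram is a chain of 2 nodes with a fork of two nodes at one end (D_4), so the type is D_4 (the algebra so(8)).

type D_4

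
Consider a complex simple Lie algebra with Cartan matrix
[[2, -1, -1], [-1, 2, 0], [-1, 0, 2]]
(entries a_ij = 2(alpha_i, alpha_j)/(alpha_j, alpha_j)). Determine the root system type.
A_3

The matrix has rank 3 with 2's on the diagonal. Reading the off-diagonal entries as Dynkin edges (a single edge where a_ij = a_ji = -1; a double or triple edge where a_ij * a_ji = 2 or 3), the diagram is a chain of 3 nodes with single edges (A_3). One simple-root ordering that puts it in standard form is (alpha_3, alpha_1, alpha_2). So the algebra is type A_3, i.e. sl(4).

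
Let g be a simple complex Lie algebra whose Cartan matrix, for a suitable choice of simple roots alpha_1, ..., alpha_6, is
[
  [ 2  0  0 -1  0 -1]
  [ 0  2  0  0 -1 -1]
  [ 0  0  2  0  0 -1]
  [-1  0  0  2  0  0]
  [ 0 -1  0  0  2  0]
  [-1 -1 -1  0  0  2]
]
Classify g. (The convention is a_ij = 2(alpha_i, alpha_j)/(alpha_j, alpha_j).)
The matrix has rank 6 with 2's on the diagonal. Reading the off-diagonal entries as Dynkin edges (a single edge where a_ij = a_ji = -1; a double or triple edge where a_ij * a_ji = 2 or 3), the diagram is a chain of 5 nodes with one extra node attached to the third node from one end (E_6). One simple-root ordering that puts it in standard form is (alpha_5, alpha_3, alpha_2, alpha_6, alpha_1, alpha_4). So the algebra is type E_6.

E_6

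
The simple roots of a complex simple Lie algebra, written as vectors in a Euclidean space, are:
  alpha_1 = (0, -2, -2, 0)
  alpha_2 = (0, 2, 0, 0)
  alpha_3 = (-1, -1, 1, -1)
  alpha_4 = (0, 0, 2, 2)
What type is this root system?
Compute the Cartan integers a_ij = 2(alpha_i, alpha_j)/(alpha_j, alpha_j); the resulting 4x4 Cartan matrix is
[[2, -2, 0, -1], [-1, 2, -1, 0], [0, -1, 2, 0], [-1, 0, 0, 2]].
The roots have two lengths (squared-length ratio 2:1); the short ones are alpha_{2,3}. The associated Dynkin diagram is a chain of 4 nodes with a double edge between the middle two (F_4), so the type is F_4.

type F_4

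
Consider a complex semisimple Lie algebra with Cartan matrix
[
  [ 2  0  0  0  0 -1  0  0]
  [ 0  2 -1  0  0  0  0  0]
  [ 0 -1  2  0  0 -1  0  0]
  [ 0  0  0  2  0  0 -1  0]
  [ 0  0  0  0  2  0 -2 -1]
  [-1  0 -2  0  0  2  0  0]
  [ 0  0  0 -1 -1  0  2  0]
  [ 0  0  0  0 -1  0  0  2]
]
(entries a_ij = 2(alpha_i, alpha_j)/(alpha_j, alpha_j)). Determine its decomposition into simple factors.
type F_4 + type F_4

The diagram associated to this matrix has two connected components: the simple roots {alpha_1, alpha_2, alpha_3, alpha_6} form a chain of 4 nodes with a double edge between the middle two (F_4), and {alpha_4, alpha_5, alpha_7, alpha_8} form a chain of 4 nodes with a double edge between the middle two (F_4). A semisimple Lie algebra decomposes uniquely as the direct sum of simple ideals, one per connected component of its Dynkin diagram, so g ≅ F_4 ⊕ F_4 (dimension 52 + 52 = 104).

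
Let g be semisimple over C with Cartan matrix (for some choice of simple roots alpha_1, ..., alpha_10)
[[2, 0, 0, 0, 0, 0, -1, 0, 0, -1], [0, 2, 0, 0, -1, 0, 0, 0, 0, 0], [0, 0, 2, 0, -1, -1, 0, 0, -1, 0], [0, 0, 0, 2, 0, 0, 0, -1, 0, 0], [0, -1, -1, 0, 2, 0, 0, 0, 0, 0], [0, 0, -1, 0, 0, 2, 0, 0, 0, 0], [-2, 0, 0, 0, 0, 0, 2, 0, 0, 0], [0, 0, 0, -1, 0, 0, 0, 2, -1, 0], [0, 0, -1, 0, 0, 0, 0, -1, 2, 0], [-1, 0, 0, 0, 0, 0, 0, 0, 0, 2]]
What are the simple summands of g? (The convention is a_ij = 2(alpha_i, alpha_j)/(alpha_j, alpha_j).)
C_3 (sp(6)) + E_7

The diagram associated to this matrix has two connected components: the simple roots {alpha_1, alpha_7, alpha_10} form a chain of 3 nodes with a double edge at one end; the terminal node there is the unique long simple root (C_3), and {alpha_2, alpha_3, alpha_4, alpha_5, alpha_6, alpha_8, alpha_9} form a chain of 6 nodes with one extra node attached to the third node from one end (E_7). A semisimple Lie algebra decomposes uniquely as the direct sum of simple ideals, one per connected component of its Dynkin diagram, so g ≅ C_3 ⊕ E_7 (dimension 21 + 133 = 154).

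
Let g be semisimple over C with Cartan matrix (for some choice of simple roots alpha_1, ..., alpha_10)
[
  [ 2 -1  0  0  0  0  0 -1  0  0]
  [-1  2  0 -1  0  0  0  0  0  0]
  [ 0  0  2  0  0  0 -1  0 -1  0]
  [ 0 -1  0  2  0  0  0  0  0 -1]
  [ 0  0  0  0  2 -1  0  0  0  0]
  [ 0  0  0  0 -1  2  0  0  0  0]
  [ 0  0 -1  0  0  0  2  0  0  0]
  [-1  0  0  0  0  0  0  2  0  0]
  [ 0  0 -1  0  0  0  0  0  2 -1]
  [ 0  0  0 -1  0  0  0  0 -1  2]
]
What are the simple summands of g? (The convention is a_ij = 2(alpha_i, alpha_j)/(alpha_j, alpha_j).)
A2 ⊕ A8

The diagram associated to this matrix has two connected components: the simple roots {alpha_5, alpha_6} form a chain of 2 nodes with single edges (A_2), and {alpha_1, alpha_2, alpha_3, alpha_4, alpha_7, alpha_8, alpha_9, alpha_10} form a chain of 8 nodes with single edges (A_8). A semisimple Lie algebra decomposes uniquely as the direct sum of simple ideals, one per connected component of its Dynkin diagram, so g ≅ A_2 ⊕ A_8 (dimension 8 + 80 = 88).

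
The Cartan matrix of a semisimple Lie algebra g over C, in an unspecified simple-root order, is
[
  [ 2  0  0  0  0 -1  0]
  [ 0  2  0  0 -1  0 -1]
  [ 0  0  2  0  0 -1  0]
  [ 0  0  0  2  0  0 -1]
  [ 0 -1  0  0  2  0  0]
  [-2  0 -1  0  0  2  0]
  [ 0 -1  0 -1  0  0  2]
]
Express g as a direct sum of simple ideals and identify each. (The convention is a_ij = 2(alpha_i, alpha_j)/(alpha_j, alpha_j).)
The diagram associated to this matrix has two connected components: the simple roots {alpha_2, alpha_4, alpha_5, alpha_7} form a chain of 4 nodes with single edges (A_4), and {alpha_1, alpha_3, alpha_6} form a chain of 3 nodes with a double edge at one end; the terminal node there is the unique short simple root (B_3). A semisimple Lie algebra decomposes uniquely as the direct sum of simple ideals, one per connected component of its Dynkin diagram, so g ≅ A_4 ⊕ B_3 (dimension 24 + 21 = 45).

type A_4 + type B_3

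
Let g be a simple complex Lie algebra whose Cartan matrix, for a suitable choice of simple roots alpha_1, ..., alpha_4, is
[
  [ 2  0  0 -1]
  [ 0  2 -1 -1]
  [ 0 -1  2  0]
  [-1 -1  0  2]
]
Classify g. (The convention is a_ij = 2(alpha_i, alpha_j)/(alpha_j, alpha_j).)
The matrix has rank 4 with 2's on the diagonal. Reading the off-diagonal entries as Dynkin edges (a single edge where a_ij = a_ji = -1; a double or triple edge where a_ij * a_ji = 2 or 3), the diagram is a chain of 4 nodes with single edges (A_4). One simple-root ordering that puts it in standard form is (alpha_1, alpha_4, alpha_2, alpha_3). So the algebra is type A_4, i.e. sl(5).

A4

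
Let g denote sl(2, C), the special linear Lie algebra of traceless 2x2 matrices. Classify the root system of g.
A1

This is sl(2), which has dimension 2^2 - 1 = 3 and rank 2 - 1 = 1 (a Cartan subalgebra is the diagonal traceless matrices). In the classification of classical Lie algebras, the special linear algebra sl(n+1) has type A_n; here n = 1, so the Dynkin diagram is a chain of 1 nodes with single edges (A_1). Hence the type is A_1.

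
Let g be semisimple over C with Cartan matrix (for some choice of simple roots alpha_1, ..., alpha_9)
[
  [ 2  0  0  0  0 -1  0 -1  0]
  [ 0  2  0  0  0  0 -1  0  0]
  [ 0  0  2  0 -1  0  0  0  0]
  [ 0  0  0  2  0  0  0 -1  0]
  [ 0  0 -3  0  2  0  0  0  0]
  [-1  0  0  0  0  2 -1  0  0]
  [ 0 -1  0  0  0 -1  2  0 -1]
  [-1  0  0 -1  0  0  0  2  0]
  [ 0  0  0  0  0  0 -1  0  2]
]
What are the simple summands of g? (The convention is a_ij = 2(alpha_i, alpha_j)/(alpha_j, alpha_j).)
D7 ⊕ G2

The diagram associated to this matrix has two connected components: the simple roots {alpha_1, alpha_2, alpha_4, alpha_6, alpha_7, alpha_8, alpha_9} form a chain of 5 nodes with a fork of two nodes at one end (D_7), and {alpha_3, alpha_5} form two nodes joined by a triple edge (G_2). A semisimple Lie algebra decomposes uniquely as the direct sum of simple ideals, one per connected component of its Dynkin diagram, so g ≅ D_7 ⊕ G_2 (dimension 91 + 14 = 105).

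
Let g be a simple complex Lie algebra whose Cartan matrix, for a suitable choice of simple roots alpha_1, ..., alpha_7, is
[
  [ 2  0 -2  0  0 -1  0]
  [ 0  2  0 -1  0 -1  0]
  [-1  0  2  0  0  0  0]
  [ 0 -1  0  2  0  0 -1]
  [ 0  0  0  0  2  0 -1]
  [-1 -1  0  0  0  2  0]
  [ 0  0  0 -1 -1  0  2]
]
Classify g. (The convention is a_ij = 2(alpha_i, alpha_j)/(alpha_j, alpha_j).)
The matrix has rank 7 with 2's on the diagonal. Reading the off-diagonal entries as Dynkin edges (a single edge where a_ij = a_ji = -1; a double or triple edge where a_ij * a_ji = 2 or 3), the diagram is a chain of 7 nodes with a double edge at one end; the terminal node there is the unique short simple root (B_7). One simple-root ordering that puts it in standard form is (alpha_5, alpha_7, alpha_4, alpha_2, alpha_6, alpha_1, alpha_3). So the algebra is type B_7, i.e. so(15).

B_7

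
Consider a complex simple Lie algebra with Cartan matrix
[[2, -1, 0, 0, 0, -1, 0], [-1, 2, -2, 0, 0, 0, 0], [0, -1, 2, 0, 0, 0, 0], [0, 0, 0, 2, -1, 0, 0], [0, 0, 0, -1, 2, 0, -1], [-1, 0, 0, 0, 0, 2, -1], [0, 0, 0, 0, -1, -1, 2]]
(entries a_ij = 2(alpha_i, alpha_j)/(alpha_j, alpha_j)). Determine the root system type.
type B_7

The matrix has rank 7 with 2's on the diagonal. Reading the off-diagonal entries as Dynkin edges (a single edge where a_ij = a_ji = -1; a double or triple edge where a_ij * a_ji = 2 or 3), the diagram is a chain of 7 nodes with a double edge at one end; the terminal node there is the unique short simple root (B_7). One simple-root ordering that puts it in standard form is (alpha_4, alpha_5, alpha_7, alpha_6, alpha_1, alpha_2, alpha_3). So the algebra is type B_7, i.e. so(15).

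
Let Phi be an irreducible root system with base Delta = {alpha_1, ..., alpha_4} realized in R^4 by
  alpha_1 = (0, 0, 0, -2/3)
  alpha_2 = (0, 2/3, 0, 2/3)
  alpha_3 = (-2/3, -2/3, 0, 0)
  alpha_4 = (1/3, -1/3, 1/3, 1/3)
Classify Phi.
type F_4

Compute the Cartan integers a_ij = 2(alpha_i, alpha_j)/(alpha_j, alpha_j); the resulting 4x4 Cartan matrix is
[[2, -1, 0, -1], [-2, 2, -1, 0], [0, -1, 2, 0], [-1, 0, 0, 2]].
The roots have two lengths (squared-length ratio 2:1); the short ones are alpha_{1,4}. The associated Dynkin diagram is a chain of 4 nodes with a double edge between the middle two (F_4), so the type is F_4.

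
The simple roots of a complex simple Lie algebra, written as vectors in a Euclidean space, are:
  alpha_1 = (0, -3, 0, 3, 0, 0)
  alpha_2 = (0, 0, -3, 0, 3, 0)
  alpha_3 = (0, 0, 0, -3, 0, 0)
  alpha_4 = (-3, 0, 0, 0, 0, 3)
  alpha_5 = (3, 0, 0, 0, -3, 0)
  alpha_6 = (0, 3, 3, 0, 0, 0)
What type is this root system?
Compute the Cartan integers a_ij = 2(alpha_i, alpha_j)/(alpha_j, alpha_j); the resulting 6x6 Cartan matrix is
[[2, 0, -2, 0, 0, -1], [0, 2, 0, 0, -1, -1], [-1, 0, 2, 0, 0, 0], [0, 0, 0, 2, -1, 0], [0, -1, 0, -1, 2, 0], [-1, -1, 0, 0, 0, 2]].
The roots have two lengths (squared-length ratio 2:1); the short ones are alpha_{3}. The associated Dynkin diagram is a chain of 6 nodes with a double edge at one end; the terminal node there is the unique short simple root (B_6), so the type is B_6 (the algebra so(13)).

type B_6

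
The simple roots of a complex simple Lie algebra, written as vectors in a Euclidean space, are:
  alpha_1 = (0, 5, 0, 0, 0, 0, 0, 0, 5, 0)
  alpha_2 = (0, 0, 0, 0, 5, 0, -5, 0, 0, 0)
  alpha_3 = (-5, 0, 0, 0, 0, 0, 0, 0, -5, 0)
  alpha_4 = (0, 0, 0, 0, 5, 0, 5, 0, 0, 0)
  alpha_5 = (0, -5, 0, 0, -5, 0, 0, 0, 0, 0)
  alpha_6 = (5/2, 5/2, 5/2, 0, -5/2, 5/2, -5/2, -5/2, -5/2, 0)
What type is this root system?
Compute the Cartan integers a_ij = 2(alpha_i, alpha_j)/(alpha_j, alpha_j); the resulting 6x6 Cartan matrix is
[[2, 0, -1, 0, -1, 0], [0, 2, 0, 0, -1, 0], [-1, 0, 2, 0, 0, 0], [0, 0, 0, 2, -1, -1], [-1, -1, 0, -1, 2, 0], [0, 0, 0, -1, 0, 2]].
All simple roots have the same length, so the diagram is simply laced. The associated Dynkin diagram is a chain of 5 nodes with one extra node attached to the third node from one end (E_6), so the type is E_6.

type E_6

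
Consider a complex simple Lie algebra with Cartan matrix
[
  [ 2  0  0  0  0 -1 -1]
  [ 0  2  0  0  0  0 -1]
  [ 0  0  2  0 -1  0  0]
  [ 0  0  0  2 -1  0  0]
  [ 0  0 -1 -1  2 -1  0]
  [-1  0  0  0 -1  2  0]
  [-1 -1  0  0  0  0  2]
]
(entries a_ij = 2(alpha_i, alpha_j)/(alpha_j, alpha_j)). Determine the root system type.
D_7 (so(14))

The matrix has rank 7 with 2's on the diagonal. Reading the off-diagonal entries as Dynkin edges (a single edge where a_ij = a_ji = -1; a double or triple edge where a_ij * a_ji = 2 or 3), the diagram is a chain of 5 nodes with a fork of two nodes at one end (D_7). One simple-root ordering that puts it in standard form is (alpha_2, alpha_7, alpha_1, alpha_6, alpha_5, alpha_4, alpha_3). So the algebra is type D_7, i.e. so(14).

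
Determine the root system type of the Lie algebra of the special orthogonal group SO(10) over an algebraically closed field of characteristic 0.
D5

This is so(10) with 10 even, which has dimension 10(10-1)/2 = 45 and rank 10/2 = 5. In the classification of classical Lie algebras, the orthogonal algebra so(2n) in an even number of variables has type D_n; here n = 5, so the Dynkin diagram is a chain of 3 nodes with a fork of two nodes at one end (D_5). Hence the type is D_5.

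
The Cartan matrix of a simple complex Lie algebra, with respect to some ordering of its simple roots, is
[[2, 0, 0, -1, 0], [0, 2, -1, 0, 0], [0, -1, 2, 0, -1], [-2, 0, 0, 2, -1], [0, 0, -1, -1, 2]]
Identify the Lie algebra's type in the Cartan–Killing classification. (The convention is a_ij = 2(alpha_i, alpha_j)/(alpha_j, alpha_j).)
The matrix has rank 5 with 2's on the diagonal. Reading the off-diagonal entries as Dynkin edges (a single edge where a_ij = a_ji = -1; a double or triple edge where a_ij * a_ji = 2 or 3), the diagram is a chain of 5 nodes with a double edge at one end; the terminal node there is the unique short simple root (B_5). One simple-root ordering that puts it in standard form is (alpha_2, alpha_3, alpha_5, alpha_4, alpha_1). So the algebra is type B_5, i.e. so(11).

B_5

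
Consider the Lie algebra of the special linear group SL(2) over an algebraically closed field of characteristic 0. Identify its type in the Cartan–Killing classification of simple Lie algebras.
A1

This is sl(2), which has dimension 2^2 - 1 = 3 and rank 2 - 1 = 1 (a Cartan subalgebra is the diagonal traceless matrices). In the classification of classical Lie algebras, the special linear algebra sl(n+1) has type A_n; here n = 1, so the Dynkin diagram is a chain of 1 nodes with single edges (A_1). Hence the type is A_1.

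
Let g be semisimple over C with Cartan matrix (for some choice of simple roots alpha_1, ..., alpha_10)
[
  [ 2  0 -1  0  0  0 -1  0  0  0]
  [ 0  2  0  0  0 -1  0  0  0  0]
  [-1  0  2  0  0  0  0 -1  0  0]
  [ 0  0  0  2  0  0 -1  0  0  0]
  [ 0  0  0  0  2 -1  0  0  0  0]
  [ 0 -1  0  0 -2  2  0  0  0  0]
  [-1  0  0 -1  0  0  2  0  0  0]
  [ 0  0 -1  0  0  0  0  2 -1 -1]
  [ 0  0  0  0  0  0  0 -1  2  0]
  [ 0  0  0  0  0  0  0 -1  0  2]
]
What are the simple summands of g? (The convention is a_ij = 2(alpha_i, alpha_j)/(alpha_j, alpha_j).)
B3 ⊕ D7

The diagram associated to this matrix has two connected components: the simple roots {alpha_2, alpha_5, alpha_6} form a chain of 3 nodes with a double edge at one end; the terminal node there is the unique short simple root (B_3), and {alpha_1, alpha_3, alpha_4, alpha_7, alpha_8, alpha_9, alpha_10} form a chain of 5 nodes with a fork of two nodes at one end (D_7). A semisimple Lie algebra decomposes uniquely as the direct sum of simple ideals, one per connected component of its Dynkin diagram, so g ≅ B_3 ⊕ D_7 (dimension 21 + 91 = 112).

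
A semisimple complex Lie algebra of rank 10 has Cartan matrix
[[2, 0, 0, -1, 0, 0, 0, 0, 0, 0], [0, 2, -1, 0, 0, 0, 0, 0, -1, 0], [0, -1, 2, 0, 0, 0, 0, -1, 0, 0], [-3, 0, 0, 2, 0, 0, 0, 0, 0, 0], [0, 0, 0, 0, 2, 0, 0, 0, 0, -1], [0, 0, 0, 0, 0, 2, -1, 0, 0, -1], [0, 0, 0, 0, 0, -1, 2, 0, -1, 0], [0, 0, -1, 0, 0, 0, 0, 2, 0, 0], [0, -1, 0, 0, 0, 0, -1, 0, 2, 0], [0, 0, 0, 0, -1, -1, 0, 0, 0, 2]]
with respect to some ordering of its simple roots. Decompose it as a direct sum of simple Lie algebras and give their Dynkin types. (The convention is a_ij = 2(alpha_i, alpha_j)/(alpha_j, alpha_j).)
A_8 (sl(9)) + G_2

The diagram associated to this matrix has two connected components: the simple roots {alpha_2, alpha_3, alpha_5, alpha_6, alpha_7, alpha_8, alpha_9, alpha_10} form a chain of 8 nodes with single edges (A_8), and {alpha_1, alpha_4} form two nodes joined by a triple edge (G_2). A semisimple Lie algebra decomposes uniquely as the direct sum of simple ideals, one per connected component of its Dynkin diagram, so g ≅ A_8 ⊕ G_2 (dimension 80 + 14 = 94).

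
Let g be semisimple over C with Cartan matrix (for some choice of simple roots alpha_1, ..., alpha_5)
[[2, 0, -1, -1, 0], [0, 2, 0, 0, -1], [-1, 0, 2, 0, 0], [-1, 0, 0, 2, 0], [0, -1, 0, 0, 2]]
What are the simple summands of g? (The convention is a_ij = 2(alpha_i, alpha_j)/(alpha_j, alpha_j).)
The diagram associated to this matrix has two connected components: the simple roots {alpha_2, alpha_5} form a chain of 2 nodes with single edges (A_2), and {alpha_1, alpha_3, alpha_4} form a chain of 3 nodes with single edges (A_3). A semisimple Lie algebra decomposes uniquely as the direct sum of simple ideals, one per connected component of its Dynkin diagram, so g ≅ A_2 ⊕ A_3 (dimension 8 + 15 = 23).

A_2 (sl(3)) + A_3 (sl(4))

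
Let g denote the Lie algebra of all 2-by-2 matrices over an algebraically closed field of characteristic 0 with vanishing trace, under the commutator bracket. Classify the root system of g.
This is sl(2), which has dimension 2^2 - 1 = 3 and rank 2 - 1 = 1 (a Cartan subalgebra is the diagonal traceless matrices). In the classification of classical Lie algebras, the special linear algebra sl(n+1) has type A_n; here n = 1, so the Dynkin diagram is a chain of 1 nodes with single edges (A_1). Hence the type is A_1.

type A_1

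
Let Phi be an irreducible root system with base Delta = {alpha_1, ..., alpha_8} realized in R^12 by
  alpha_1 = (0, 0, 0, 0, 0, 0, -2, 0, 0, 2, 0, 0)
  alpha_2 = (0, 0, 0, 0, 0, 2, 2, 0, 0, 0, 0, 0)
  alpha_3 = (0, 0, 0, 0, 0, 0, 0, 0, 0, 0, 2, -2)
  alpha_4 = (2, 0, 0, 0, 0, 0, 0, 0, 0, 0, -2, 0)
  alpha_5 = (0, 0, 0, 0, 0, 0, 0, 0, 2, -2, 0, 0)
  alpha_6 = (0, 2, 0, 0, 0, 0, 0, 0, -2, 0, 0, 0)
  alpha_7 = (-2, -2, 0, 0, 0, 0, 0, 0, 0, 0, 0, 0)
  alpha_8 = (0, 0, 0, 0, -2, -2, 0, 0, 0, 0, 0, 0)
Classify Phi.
Compute the Cartan integers a_ij = 2(alpha_i, alpha_j)/(alpha_j, alpha_j); the resulting 8x8 Cartan matrix is
[[2, -1, 0, 0, -1, 0, 0, 0], [-1, 2, 0, 0, 0, 0, 0, -1], [0, 0, 2, -1, 0, 0, 0, 0], [0, 0, -1, 2, 0, 0, -1, 0], [-1, 0, 0, 0, 2, -1, 0, 0], [0, 0, 0, 0, -1, 2, -1, 0], [0, 0, 0, -1, 0, -1, 2, 0], [0, -1, 0, 0, 0, 0, 0, 2]].
All simple roots have the same length, so the diagram is simply laced. The associated Dynkin diagram is a chain of 8 nodes with single edges (A_8), so the type is A_8 (the algebra sl(9)).

type A_8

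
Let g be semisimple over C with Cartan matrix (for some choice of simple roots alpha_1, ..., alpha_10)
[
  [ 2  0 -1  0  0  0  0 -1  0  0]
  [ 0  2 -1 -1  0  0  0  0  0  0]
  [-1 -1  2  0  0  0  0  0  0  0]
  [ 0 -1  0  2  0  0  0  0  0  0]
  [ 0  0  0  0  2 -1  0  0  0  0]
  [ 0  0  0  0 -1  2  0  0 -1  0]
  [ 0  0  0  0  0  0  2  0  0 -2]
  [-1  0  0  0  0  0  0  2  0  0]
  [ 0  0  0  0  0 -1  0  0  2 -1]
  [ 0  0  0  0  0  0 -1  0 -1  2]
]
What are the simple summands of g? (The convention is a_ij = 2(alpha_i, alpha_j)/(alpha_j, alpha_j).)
The diagram associated to this matrix has two connected components: the simple roots {alpha_1, alpha_2, alpha_3, alpha_4, alpha_8} form a chain of 5 nodes with single edges (A_5), and {alpha_5, alpha_6, alpha_7, alpha_9, alpha_10} form a chain of 5 nodes with a double edge at one end; the terminal node there is the unique long simple root (C_5). A semisimple Lie algebra decomposes uniquely as the direct sum of simple ideals, one per connected component of its Dynkin diagram, so g ≅ A_5 ⊕ C_5 (dimension 35 + 55 = 90).

A_5 ⊕ C_5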